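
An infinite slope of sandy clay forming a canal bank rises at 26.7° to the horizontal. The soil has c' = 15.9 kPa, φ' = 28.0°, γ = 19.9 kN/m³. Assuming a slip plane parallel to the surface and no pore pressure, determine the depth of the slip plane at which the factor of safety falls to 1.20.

z = 13.94 m

Setting FS = 1.20 in FS = [c' + γz cos²β tanφ'] / [γz sinβ cosβ] and solving for z:
z = c' / [γ cosβ (FS·sinβ − cosβ·tanφ')]
  = 15.9 / [19.9·cos26.7°·(1.20·sin26.7° − cos26.7°·tan28.0°)]
  = 15.9 / [19.9·0.8934·(1.20·0.4493 − 0.8934·0.5317)]
  = 15.9 / 1.1408 = 13.938 m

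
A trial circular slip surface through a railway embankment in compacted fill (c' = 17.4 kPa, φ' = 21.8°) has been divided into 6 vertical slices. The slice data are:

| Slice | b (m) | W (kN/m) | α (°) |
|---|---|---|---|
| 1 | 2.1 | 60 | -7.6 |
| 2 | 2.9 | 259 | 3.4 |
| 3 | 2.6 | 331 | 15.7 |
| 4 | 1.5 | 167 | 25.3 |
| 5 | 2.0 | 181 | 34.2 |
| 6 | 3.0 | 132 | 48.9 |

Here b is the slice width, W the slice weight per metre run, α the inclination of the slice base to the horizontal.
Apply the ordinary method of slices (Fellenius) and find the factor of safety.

Ordinary method of slices: FS = Σ[c'·Δl_i + (W_i cosα_i)·tanφ'] / Σ W_i sinα_i, with Δl_i = b_i / cosα_i.
Slice 1: Δl = 2.1/cos(-7.6°) = 2.119 m; N'_1 = 60·cos(-7.6°) = 59.5; c'Δl = 36.86; W sinα = -7.9
Slice 2: Δl = 2.9/cos3.4° = 2.905 m; N'_2 = 259·cos3.4° = 258.5; c'Δl = 50.55; W sinα = 15.4
Slice 3: Δl = 2.6/cos15.7° = 2.701 m; N'_3 = 331·cos15.7° = 318.7; c'Δl = 46.99; W sinα = 89.6
Slice 4: Δl = 1.5/cos25.3° = 1.659 m; N'_4 = 167·cos25.3° = 151.0; c'Δl = 28.87; W sinα = 71.4
Slice 5: Δl = 2.0/cos34.2° = 2.418 m; N'_5 = 181·cos34.2° = 149.7; c'Δl = 42.08; W sinα = 101.7
Slice 6: Δl = 3.0/cos48.9° = 4.564 m; N'_6 = 132·cos48.9° = 86.8; c'Δl = 79.41; W sinα = 99.5
Σc'Δl = 284.8 kN/m; ΣN' = 1024.1 kN/m; ΣW sinα = 369.6 kN/m
Resisting = 284.8 + 1024.1·tan21.8° = 284.8 + 409.6 = 694.4 kN/m
FS = 694.4 / 369.6 = 1.879

FS = 1.88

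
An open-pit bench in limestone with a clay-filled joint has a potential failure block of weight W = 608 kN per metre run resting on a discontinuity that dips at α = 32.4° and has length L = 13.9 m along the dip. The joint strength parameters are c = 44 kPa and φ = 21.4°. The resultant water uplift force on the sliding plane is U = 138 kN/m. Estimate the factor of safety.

FS = 2.33

Resolving the block weight along and normal to the plane and applying the Mohr–Coulomb strength on the joint:
N' = W cosα − U = 608·cos32.4° − 138 = 375.4 kN/m
Driving force T = W sinα = 608·sin32.4° = 325.8 kN/m
Resisting force R = c·L + N'·tanφ = 44·13.9 + 375.4·tan21.4° = 611.6 + 147.1 = 758.7 kN/m
FS = R / T = 758.7 / 325.8 = 2.329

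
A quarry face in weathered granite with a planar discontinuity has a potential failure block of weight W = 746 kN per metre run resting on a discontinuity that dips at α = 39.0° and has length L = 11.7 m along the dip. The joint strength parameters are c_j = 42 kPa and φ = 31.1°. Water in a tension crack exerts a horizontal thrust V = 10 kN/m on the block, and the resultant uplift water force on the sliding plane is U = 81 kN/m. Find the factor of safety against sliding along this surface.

FS = 1.65

Resolving the block weight along and normal to the plane and applying the Mohr–Coulomb strength on the joint:
N' = W cosα − U − V sinα = 746·cos39.0° − 81 − 10·sin39.0° = 492.5 kN/m
Driving force T = W sinα + V cosα = 746·sin39.0° + 10·cos39.0° = 477.2 kN/m
Resisting force R = c_j·L + N'·tanφ = 42·11.7 + 492.5·tan31.1° = 491.4 + 297.1 = 788.5 kN/m
FS = R / T = 788.5 / 477.2 = 1.652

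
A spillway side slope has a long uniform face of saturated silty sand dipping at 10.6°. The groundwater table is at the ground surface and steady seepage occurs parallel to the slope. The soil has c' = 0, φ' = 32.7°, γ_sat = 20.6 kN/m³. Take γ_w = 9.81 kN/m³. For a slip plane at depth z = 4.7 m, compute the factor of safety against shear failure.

With seepage parallel to the slope and the water table at the surface, the effective normal stress on the slip plane uses the buoyant unit weight γ' = γ_sat − γ_w while the driving shear stress uses γ_sat:
FS = [c' + γ' z cos²β tanφ'] / [γ_sat z sinβ cosβ]
(For c' = 0 this reduces to FS = (γ'/γ_sat)·tanφ'/tanβ.)
γ' = 20.6 − 9.81 = 10.79 kN/m³
Numerator = 0.0 + 10.79·4.7·cos²10.6°·tan32.7° = 0.0 + 10.79·4.7·0.9662·0.6420 = 31.455 kPa
Denominator = 20.6·4.7·sin10.6°·cos10.6° = 20.6·4.7·0.1840·0.9829 = 17.506 kPa
FS = 31.455 / 17.506 = 1.797

FS = 1.80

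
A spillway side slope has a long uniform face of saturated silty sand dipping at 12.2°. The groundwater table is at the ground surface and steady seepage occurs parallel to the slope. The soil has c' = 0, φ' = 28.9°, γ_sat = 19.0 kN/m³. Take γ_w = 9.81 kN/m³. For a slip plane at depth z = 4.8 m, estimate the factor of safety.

With seepage parallel to the slope and the water table at the surface, the effective normal stress on the slip plane uses the buoyant unit weight γ' = γ_sat − γ_w while the driving shear stress uses γ_sat:
FS = [c' + γ' z cos²β tanφ'] / [γ_sat z sinβ cosβ]
(For c' = 0 this reduces to FS = (γ'/γ_sat)·tanφ'/tanβ.)
γ' = 19.0 − 9.81 = 9.19 kN/m³
Numerator = 0.0 + 9.19·4.8·cos²12.2°·tan28.9° = 0.0 + 9.19·4.8·0.9553·0.5520 = 23.264 kPa
Denominator = 19.0·4.8·sin12.2°·cos12.2° = 19.0·4.8·0.2113·0.9774 = 18.838 kPa
FS = 23.264 / 18.838 = 1.235

FS = 1.23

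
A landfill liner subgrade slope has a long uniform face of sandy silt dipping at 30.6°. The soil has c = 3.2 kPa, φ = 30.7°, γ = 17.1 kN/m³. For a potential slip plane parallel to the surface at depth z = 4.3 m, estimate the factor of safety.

FS = 1.10

For an infinite slope with a slip plane parallel to the surface (no pore pressure): FS = [c + γz cos²β tanφ] / [γz sinβ cosβ].
γz = 17.1·4.3 = 73.53 kN/m²
Numerator = 3.2 + 73.53·cos²30.6°·tan30.7° = 3.2 + 73.53·0.7409·0.5938 = 35.546 kPa
Denominator = 73.53·sin30.6°·cos30.6° = 73.53·0.5090·0.8607 = 32.217 kPa
FS = 35.546 / 32.217 = 1.103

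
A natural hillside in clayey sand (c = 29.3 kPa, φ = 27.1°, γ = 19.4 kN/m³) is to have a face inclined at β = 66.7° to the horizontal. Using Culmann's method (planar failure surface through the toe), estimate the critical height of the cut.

Culmann's analysis gives the critical failure plane at α_cr = (β + φ)/2 = (66.7 + 27.1)/2 = 46.9°, and the critical height
H_c = (4c/γ) · sinβ cosφ / [1 − cos(β − φ)]
    = (4·29.3/19.4) · sin66.7°·cos27.1° / [1 − cos(39.6°)]
    = 6.041 · 0.9184·0.8902 / [1 − 0.7705]
    = 6.041 · 0.8176 / 0.2295
    = 21.52 m

H_c = 21.52 m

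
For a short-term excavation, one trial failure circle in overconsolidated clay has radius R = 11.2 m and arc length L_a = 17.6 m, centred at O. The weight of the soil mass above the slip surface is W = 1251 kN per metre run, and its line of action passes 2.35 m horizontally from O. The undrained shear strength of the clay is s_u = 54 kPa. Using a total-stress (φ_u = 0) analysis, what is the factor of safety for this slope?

Taking moments about the centre O, the resisting moment is provided by the undrained shear strength acting along the arc:
M_R = s_u·L_a·R = 54·17.60·11.2 = 10644.5 kN·m/m
M_D = W·d = 1251·2.35 = 2939.8 kN·m/m
FS = M_R / M_D = 10644.5 / 2939.8 = 3.621

FS = 3.62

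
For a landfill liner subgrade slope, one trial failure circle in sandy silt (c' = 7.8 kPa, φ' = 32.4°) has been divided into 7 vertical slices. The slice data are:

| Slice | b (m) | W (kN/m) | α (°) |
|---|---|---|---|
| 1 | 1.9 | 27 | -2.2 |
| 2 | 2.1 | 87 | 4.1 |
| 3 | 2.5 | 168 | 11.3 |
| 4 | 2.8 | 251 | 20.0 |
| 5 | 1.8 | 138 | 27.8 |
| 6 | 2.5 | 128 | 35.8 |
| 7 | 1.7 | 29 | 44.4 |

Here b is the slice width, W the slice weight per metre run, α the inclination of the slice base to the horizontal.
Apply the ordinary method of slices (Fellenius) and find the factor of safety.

FS = 2.17

Ordinary method of slices: FS = Σ[c'·Δl_i + (W_i cosα_i)·tanφ'] / Σ W_i sinα_i, with Δl_i = b_i / cosα_i.
Slice 1: Δl = 1.9/cos(-2.2°) = 1.901 m; N'_1 = 27·cos(-2.2°) = 27.0; c'Δl = 14.83; W sinα = -1.0
Slice 2: Δl = 2.1/cos4.1° = 2.105 m; N'_2 = 87·cos4.1° = 86.8; c'Δl = 16.42; W sinα = 6.2
Slice 3: Δl = 2.5/cos11.3° = 2.549 m; N'_3 = 168·cos11.3° = 164.7; c'Δl = 19.89; W sinα = 32.9
Slice 4: Δl = 2.8/cos20.0° = 2.980 m; N'_4 = 251·cos20.0° = 235.9; c'Δl = 23.24; W sinα = 85.8
Slice 5: Δl = 1.8/cos27.8° = 2.035 m; N'_5 = 138·cos27.8° = 122.1; c'Δl = 15.87; W sinα = 64.4
Slice 6: Δl = 2.5/cos35.8° = 3.082 m; N'_6 = 128·cos35.8° = 103.8; c'Δl = 24.04; W sinα = 74.9
Slice 7: Δl = 1.7/cos44.4° = 2.379 m; N'_7 = 29·cos44.4° = 20.7; c'Δl = 18.56; W sinα = 20.3
Σc'Δl = 132.9 kN/m; ΣN' = 761.0 kN/m; ΣW sinα = 283.5 kN/m
Resisting = 132.9 + 761.0·tan32.4° = 132.9 + 482.9 = 615.8 kN/m
FS = 615.8 / 283.5 = 2.172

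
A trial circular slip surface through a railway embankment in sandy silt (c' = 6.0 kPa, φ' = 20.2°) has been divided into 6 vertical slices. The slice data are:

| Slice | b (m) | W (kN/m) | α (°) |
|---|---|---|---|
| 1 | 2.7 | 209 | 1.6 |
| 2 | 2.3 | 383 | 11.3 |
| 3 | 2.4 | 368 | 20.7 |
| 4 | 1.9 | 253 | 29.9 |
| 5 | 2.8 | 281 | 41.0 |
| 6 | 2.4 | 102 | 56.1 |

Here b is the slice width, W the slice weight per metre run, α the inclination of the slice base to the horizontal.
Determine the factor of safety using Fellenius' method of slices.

Ordinary method of slices: FS = Σ[c'·Δl_i + (W_i cosα_i)·tanφ'] / Σ W_i sinα_i, with Δl_i = b_i / cosα_i.
Slice 1: Δl = 2.7/cos1.6° = 2.701 m; N'_1 = 209·cos1.6° = 208.9; c'Δl = 16.21; W sinα = 5.8
Slice 2: Δl = 2.3/cos11.3° = 2.345 m; N'_2 = 383·cos11.3° = 375.6; c'Δl = 14.07; W sinα = 75.0
Slice 3: Δl = 2.4/cos20.7° = 2.566 m; N'_3 = 368·cos20.7° = 344.2; c'Δl = 15.39; W sinα = 130.1
Slice 4: Δl = 1.9/cos29.9° = 2.192 m; N'_4 = 253·cos29.9° = 219.3; c'Δl = 13.15; W sinα = 126.1
Slice 5: Δl = 2.8/cos41.0° = 3.710 m; N'_5 = 281·cos41.0° = 212.1; c'Δl = 22.26; W sinα = 184.4
Slice 6: Δl = 2.4/cos56.1° = 4.303 m; N'_6 = 102·cos56.1° = 56.9; c'Δl = 25.82; W sinα = 84.7
Σc'Δl = 106.9 kN/m; ΣN' = 1417.0 kN/m; ΣW sinα = 606.1 kN/m
Resisting = 106.9 + 1417.0·tan20.2° = 106.9 + 521.4 = 628.3 kN/m
FS = 628.3 / 606.1 = 1.037

FS = 1.04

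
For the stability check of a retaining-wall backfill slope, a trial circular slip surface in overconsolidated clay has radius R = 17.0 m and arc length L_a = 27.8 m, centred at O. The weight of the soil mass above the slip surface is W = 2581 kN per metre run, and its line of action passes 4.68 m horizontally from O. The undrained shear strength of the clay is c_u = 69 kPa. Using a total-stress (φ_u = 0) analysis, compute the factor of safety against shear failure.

FS = 2.70

Taking moments about the centre O, the resisting moment is provided by the undrained shear strength acting along the arc:
M_R = c_u·L_a·R = 69·27.80·17.0 = 32609.4 kN·m/m
M_D = W·d = 2581·4.68 = 12079.1 kN·m/m
FS = M_R / M_D = 32609.4 / 12079.1 = 2.700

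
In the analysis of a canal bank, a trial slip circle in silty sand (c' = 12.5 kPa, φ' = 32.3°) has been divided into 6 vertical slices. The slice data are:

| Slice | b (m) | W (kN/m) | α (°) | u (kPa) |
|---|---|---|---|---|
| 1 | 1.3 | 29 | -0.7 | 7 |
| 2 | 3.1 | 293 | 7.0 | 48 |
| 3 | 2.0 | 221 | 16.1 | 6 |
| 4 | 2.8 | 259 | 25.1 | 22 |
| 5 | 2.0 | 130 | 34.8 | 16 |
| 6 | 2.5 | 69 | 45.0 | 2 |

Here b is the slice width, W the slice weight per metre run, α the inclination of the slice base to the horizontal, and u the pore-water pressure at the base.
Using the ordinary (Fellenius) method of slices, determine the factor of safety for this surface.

Ordinary method of slices: FS = Σ[c'·Δl_i + (W_i cosα_i − u_i·Δl_i)·tanφ'] / Σ W_i sinα_i, with Δl_i = b_i / cosα_i.
Slice 1: Δl = 1.3/cos(-0.7°) = 1.300 m; N'_1 = 29·cos(-0.7°) − 7·1.300 = 19.9; c'Δl = 16.25; W sinα = -0.4
Slice 2: Δl = 3.1/cos7.0° = 3.123 m; N'_2 = 293·cos7.0° − 48·3.123 = 140.9; c'Δl = 39.04; W sinα = 35.7
Slice 3: Δl = 2.0/cos16.1° = 2.082 m; N'_3 = 221·cos16.1° − 6·2.082 = 199.8; c'Δl = 26.02; W sinα = 61.3
Slice 4: Δl = 2.8/cos25.1° = 3.092 m; N'_4 = 259·cos25.1° − 22·3.092 = 166.5; c'Δl = 38.65; W sinα = 109.9
Slice 5: Δl = 2.0/cos34.8° = 2.436 m; N'_5 = 130·cos34.8° − 16·2.436 = 67.8; c'Δl = 30.45; W sinα = 74.2
Slice 6: Δl = 2.5/cos45.0° = 3.536 m; N'_6 = 69·cos45.0° − 2·3.536 = 41.7; c'Δl = 44.19; W sinα = 48.8
Σc'Δl = 194.6 kN/m; ΣN' = 636.7 kN/m; ΣW sinα = 329.5 kN/m
Resisting = 194.6 + 636.7·tan32.3° = 194.6 + 402.5 = 597.1 kN/m
FS = 597.1 / 329.5 = 1.812

FS = 1.81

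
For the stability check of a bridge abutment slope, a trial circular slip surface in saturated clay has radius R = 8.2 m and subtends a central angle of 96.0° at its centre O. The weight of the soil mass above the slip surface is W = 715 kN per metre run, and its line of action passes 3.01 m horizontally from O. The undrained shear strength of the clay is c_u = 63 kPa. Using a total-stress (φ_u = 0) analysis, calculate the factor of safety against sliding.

FS = 3.30

Taking moments about the centre O, the resisting moment is provided by the undrained shear strength acting along the arc:
Arc length L_a = R·θ = 8.2·(96.0°·π/180) = 8.2·1.6755 = 13.74 m
M_R = c_u·L_a·R = 63·13.74·8.2 = 7097.7 kN·m/m
M_D = W·d = 715·3.01 = 2152.1 kN·m/m
FS = M_R / M_D = 7097.7 / 2152.1 = 3.298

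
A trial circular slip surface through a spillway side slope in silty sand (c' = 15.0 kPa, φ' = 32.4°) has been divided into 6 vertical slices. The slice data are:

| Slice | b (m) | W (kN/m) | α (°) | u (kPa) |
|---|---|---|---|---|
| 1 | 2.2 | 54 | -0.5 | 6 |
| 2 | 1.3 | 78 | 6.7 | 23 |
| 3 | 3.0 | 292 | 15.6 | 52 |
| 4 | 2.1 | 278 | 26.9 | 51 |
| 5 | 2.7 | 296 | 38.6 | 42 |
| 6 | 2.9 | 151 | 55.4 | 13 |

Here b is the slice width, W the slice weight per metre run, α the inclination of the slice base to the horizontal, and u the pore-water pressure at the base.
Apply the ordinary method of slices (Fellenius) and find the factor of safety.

Ordinary method of slices: FS = Σ[c'·Δl_i + (W_i cosα_i − u_i·Δl_i)·tanφ'] / Σ W_i sinα_i, with Δl_i = b_i / cosα_i.
Slice 1: Δl = 2.2/cos(-0.5°) = 2.200 m; N'_1 = 54·cos(-0.5°) − 6·2.200 = 40.8; c'Δl = 33.00; W sinα = -0.5
Slice 2: Δl = 1.3/cos6.7° = 1.309 m; N'_2 = 78·cos6.7° − 23·1.309 = 47.4; c'Δl = 19.63; W sinα = 9.1
Slice 3: Δl = 3.0/cos15.6° = 3.115 m; N'_3 = 292·cos15.6° − 52·3.115 = 119.3; c'Δl = 46.72; W sinα = 78.5
Slice 4: Δl = 2.1/cos26.9° = 2.355 m; N'_4 = 278·cos26.9° − 51·2.355 = 127.8; c'Δl = 35.32; W sinα = 125.8
Slice 5: Δl = 2.7/cos38.6° = 3.455 m; N'_5 = 296·cos38.6° − 42·3.455 = 86.2; c'Δl = 51.82; W sinα = 184.7
Slice 6: Δl = 2.9/cos55.4° = 5.107 m; N'_6 = 151·cos55.4° − 13·5.107 = 19.4; c'Δl = 76.61; W sinα = 124.3
Σc'Δl = 263.1 kN/m; ΣN' = 440.8 kN/m; ΣW sinα = 521.9 kN/m
Resisting = 263.1 + 440.8·tan32.4° = 263.1 + 279.8 = 542.9 kN/m
FS = 542.9 / 521.9 = 1.040

FS = 1.04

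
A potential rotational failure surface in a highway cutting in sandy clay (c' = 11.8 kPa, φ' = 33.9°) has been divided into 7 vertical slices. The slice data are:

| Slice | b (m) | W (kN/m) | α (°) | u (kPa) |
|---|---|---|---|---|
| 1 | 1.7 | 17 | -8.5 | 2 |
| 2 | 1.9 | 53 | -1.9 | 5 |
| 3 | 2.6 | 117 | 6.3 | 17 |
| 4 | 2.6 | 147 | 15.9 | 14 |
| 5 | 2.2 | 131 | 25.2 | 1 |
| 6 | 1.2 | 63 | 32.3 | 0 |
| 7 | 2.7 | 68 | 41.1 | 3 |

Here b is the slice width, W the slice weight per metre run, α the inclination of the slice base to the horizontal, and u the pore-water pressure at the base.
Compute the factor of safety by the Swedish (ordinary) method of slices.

FS = 2.68

Ordinary method of slices: FS = Σ[c'·Δl_i + (W_i cosα_i − u_i·Δl_i)·tanφ'] / Σ W_i sinα_i, with Δl_i = b_i / cosα_i.
Slice 1: Δl = 1.7/cos(-8.5°) = 1.719 m; N'_1 = 17·cos(-8.5°) − 2·1.719 = 13.4; c'Δl = 20.28; W sinα = -2.5
Slice 2: Δl = 1.9/cos(-1.9°) = 1.901 m; N'_2 = 53·cos(-1.9°) − 5·1.901 = 43.5; c'Δl = 22.43; W sinα = -1.8
Slice 3: Δl = 2.6/cos6.3° = 2.616 m; N'_3 = 117·cos6.3° − 17·2.616 = 71.8; c'Δl = 30.87; W sinα = 12.8
Slice 4: Δl = 2.6/cos15.9° = 2.703 m; N'_4 = 147·cos15.9° − 14·2.703 = 103.5; c'Δl = 31.90; W sinα = 40.3
Slice 5: Δl = 2.2/cos25.2° = 2.431 m; N'_5 = 131·cos25.2° − 1·2.431 = 116.1; c'Δl = 28.69; W sinα = 55.8
Slice 6: Δl = 1.2/cos32.3° = 1.420 m; N'_6 = 63·cos32.3° − 0·1.420 = 53.3; c'Δl = 16.75; W sinα = 33.7
Slice 7: Δl = 2.7/cos41.1° = 3.583 m; N'_7 = 68·cos41.1° − 3·3.583 = 40.5; c'Δl = 42.28; W sinα = 44.7
Σc'Δl = 193.2 kN/m; ΣN' = 442.0 kN/m; ΣW sinα = 183.0 kN/m
Resisting = 193.2 + 442.0·tan33.9° = 193.2 + 297.0 = 490.2 kN/m
FS = 490.2 / 183.0 = 2.679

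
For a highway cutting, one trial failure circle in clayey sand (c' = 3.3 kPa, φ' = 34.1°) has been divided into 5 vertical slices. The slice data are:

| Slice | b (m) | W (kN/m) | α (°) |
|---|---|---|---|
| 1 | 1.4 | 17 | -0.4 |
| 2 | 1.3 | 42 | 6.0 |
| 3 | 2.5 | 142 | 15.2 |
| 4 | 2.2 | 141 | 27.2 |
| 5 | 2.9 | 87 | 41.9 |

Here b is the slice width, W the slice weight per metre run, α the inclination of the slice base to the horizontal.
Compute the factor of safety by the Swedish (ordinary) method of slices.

FS = 1.83

Ordinary method of slices: FS = Σ[c'·Δl_i + (W_i cosα_i)·tanφ'] / Σ W_i sinα_i, with Δl_i = b_i / cosα_i.
Slice 1: Δl = 1.4/cos(-0.4°) = 1.400 m; N'_1 = 17·cos(-0.4°) = 17.0; c'Δl = 4.62; W sinα = -0.1
Slice 2: Δl = 1.3/cos6.0° = 1.307 m; N'_2 = 42·cos6.0° = 41.8; c'Δl = 4.31; W sinα = 4.4
Slice 3: Δl = 2.5/cos15.2° = 2.591 m; N'_3 = 142·cos15.2° = 137.0; c'Δl = 8.55; W sinα = 37.2
Slice 4: Δl = 2.2/cos27.2° = 2.474 m; N'_4 = 141·cos27.2° = 125.4; c'Δl = 8.16; W sinα = 64.5
Slice 5: Δl = 2.9/cos41.9° = 3.896 m; N'_5 = 87·cos41.9° = 64.8; c'Δl = 12.86; W sinα = 58.1
Σc'Δl = 38.5 kN/m; ΣN' = 386.0 kN/m; ΣW sinα = 164.1 kN/m
Resisting = 38.5 + 386.0·tan34.1° = 38.5 + 261.3 = 299.8 kN/m
FS = 299.8 / 164.1 = 1.828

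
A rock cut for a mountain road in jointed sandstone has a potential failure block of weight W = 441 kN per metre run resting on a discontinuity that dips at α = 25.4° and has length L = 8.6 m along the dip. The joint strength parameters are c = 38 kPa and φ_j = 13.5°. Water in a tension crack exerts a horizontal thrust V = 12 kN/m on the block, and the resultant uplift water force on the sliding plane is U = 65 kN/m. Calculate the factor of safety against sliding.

Resolving the block weight along and normal to the plane and applying the Mohr–Coulomb strength on the joint:
N' = W cosα − U − V sinα = 441·cos25.4° − 65 − 12·sin25.4° = 328.2 kN/m
Driving force T = W sinα + V cosα = 441·sin25.4° + 12·cos25.4° = 200.0 kN/m
Resisting force R = c·L + N'·tanφ_j = 38·8.6 + 328.2·tan13.5° = 326.8 + 78.8 = 405.6 kN/m
FS = R / T = 405.6 / 200.0 = 2.028

FS = 2.03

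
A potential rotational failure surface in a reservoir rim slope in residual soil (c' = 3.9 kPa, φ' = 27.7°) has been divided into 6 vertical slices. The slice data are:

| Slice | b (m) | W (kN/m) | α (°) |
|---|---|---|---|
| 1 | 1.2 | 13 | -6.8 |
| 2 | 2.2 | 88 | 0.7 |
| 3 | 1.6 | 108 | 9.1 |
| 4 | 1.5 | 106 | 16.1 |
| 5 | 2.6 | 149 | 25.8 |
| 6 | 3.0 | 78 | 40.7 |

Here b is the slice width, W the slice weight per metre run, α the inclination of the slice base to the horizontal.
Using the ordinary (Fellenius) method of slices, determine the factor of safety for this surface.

FS = 1.96

Ordinary method of slices: FS = Σ[c'·Δl_i + (W_i cosα_i)·tanφ'] / Σ W_i sinα_i, with Δl_i = b_i / cosα_i.
Slice 1: Δl = 1.2/cos(-6.8°) = 1.209 m; N'_1 = 13·cos(-6.8°) = 12.9; c'Δl = 4.71; W sinα = -1.5
Slice 2: Δl = 2.2/cos0.7° = 2.200 m; N'_2 = 88·cos0.7° = 88.0; c'Δl = 8.58; W sinα = 1.1
Slice 3: Δl = 1.6/cos9.1° = 1.620 m; N'_3 = 108·cos9.1° = 106.6; c'Δl = 6.32; W sinα = 17.1
Slice 4: Δl = 1.5/cos16.1° = 1.561 m; N'_4 = 106·cos16.1° = 101.8; c'Δl = 6.09; W sinα = 29.4
Slice 5: Δl = 2.6/cos25.8° = 2.888 m; N'_5 = 149·cos25.8° = 134.1; c'Δl = 11.26; W sinα = 64.8
Slice 6: Δl = 3.0/cos40.7° = 3.957 m; N'_6 = 78·cos40.7° = 59.1; c'Δl = 15.43; W sinα = 50.9
Σc'Δl = 52.4 kN/m; ΣN' = 502.7 kN/m; ΣW sinα = 161.7 kN/m
Resisting = 52.4 + 502.7·tan27.7° = 52.4 + 263.9 = 316.3 kN/m
FS = 316.3 / 161.7 = 1.956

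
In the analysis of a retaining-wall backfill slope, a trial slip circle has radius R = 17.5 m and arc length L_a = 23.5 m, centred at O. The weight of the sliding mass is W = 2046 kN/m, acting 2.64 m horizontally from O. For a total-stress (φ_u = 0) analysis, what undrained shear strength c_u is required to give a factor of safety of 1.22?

c_u = 16.0 kPa

FS = c_u·L_a·R / (W·d), so c_u = FS·W·d / (L_a·R).
c_u = 1.22·2046·2.64 / (23.50·17.5) = 6589.8 / 411.25 = 16.02 kPa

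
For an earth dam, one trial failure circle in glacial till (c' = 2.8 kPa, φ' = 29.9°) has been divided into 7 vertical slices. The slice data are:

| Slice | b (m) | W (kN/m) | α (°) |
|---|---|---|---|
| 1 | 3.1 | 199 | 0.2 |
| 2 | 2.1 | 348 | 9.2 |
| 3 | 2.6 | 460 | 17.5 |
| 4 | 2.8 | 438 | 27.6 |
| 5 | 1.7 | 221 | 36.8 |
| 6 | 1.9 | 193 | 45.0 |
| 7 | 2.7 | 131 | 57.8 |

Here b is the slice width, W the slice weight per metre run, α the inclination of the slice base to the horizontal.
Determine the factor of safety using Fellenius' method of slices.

FS = 1.37

Ordinary method of slices: FS = Σ[c'·Δl_i + (W_i cosα_i)·tanφ'] / Σ W_i sinα_i, with Δl_i = b_i / cosα_i.
Slice 1: Δl = 3.1/cos0.2° = 3.100 m; N'_1 = 199·cos0.2° = 199.0; c'Δl = 8.68; W sinα = 0.7
Slice 2: Δl = 2.1/cos9.2° = 2.127 m; N'_2 = 348·cos9.2° = 343.5; c'Δl = 5.96; W sinα = 55.6
Slice 3: Δl = 2.6/cos17.5° = 2.726 m; N'_3 = 460·cos17.5° = 438.7; c'Δl = 7.63; W sinα = 138.3
Slice 4: Δl = 2.8/cos27.6° = 3.160 m; N'_4 = 438·cos27.6° = 388.2; c'Δl = 8.85; W sinα = 202.9
Slice 5: Δl = 1.7/cos36.8° = 2.123 m; N'_5 = 221·cos36.8° = 177.0; c'Δl = 5.94; W sinα = 132.4
Slice 6: Δl = 1.9/cos45.0° = 2.687 m; N'_6 = 193·cos45.0° = 136.5; c'Δl = 7.52; W sinα = 136.5
Slice 7: Δl = 2.7/cos57.8° = 5.067 m; N'_7 = 131·cos57.8° = 69.8; c'Δl = 14.19; W sinα = 110.9
Σc'Δl = 58.8 kN/m; ΣN' = 1752.6 kN/m; ΣW sinα = 777.3 kN/m
Resisting = 58.8 + 1752.6·tan29.9° = 58.8 + 1007.8 = 1066.6 kN/m
FS = 1066.6 / 777.3 = 1.372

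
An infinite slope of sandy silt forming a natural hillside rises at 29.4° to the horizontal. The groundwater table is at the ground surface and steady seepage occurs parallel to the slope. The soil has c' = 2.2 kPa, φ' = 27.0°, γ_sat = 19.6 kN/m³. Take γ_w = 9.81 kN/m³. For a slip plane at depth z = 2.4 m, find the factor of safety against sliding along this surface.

FS = 0.56

With seepage parallel to the slope and the water table at the surface, the effective normal stress on the slip plane uses the buoyant unit weight γ' = γ_sat − γ_w while the driving shear stress uses γ_sat:
FS = [c' + γ' z cos²β tanφ'] / [γ_sat z sinβ cosβ]
γ' = 19.6 − 9.81 = 9.79 kN/m³
Numerator = 2.2 + 9.79·2.4·cos²29.4°·tan27.0° = 2.2 + 9.79·2.4·0.7590·0.5095 = 11.287 kPa
Denominator = 19.6·2.4·sin29.4°·cos29.4° = 19.6·2.4·0.4909·0.8712 = 20.118 kPa
FS = 11.287 / 20.118 = 0.561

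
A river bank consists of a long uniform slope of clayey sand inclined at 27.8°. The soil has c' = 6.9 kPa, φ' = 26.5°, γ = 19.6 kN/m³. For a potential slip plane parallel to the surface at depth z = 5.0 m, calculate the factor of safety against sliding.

FS = 1.12

For an infinite slope with a slip plane parallel to the surface (no pore pressure): FS = [c' + γz cos²β tanφ'] / [γz sinβ cosβ].
γz = 19.6·5.0 = 98.00 kN/m²
Numerator = 6.9 + 98.00·cos²27.8°·tan26.5° = 6.9 + 98.00·0.7825·0.4986 = 45.133 kPa
Denominator = 98.00·sin27.8°·cos27.8° = 98.00·0.4664·0.8846 = 40.431 kPa
FS = 45.133 / 40.431 = 1.116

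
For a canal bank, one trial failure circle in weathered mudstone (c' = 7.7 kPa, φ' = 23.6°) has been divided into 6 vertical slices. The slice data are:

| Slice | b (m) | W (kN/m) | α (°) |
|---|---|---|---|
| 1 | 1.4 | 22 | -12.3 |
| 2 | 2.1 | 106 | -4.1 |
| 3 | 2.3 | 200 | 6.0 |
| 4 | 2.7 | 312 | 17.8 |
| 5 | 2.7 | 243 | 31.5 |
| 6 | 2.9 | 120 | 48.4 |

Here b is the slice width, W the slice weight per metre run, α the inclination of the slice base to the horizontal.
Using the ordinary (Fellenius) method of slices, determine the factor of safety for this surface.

Ordinary method of slices: FS = Σ[c'·Δl_i + (W_i cosα_i)·tanφ'] / Σ W_i sinα_i, with Δl_i = b_i / cosα_i.
Slice 1: Δl = 1.4/cos(-12.3°) = 1.433 m; N'_1 = 22·cos(-12.3°) = 21.5; c'Δl = 11.03; W sinα = -4.7
Slice 2: Δl = 2.1/cos(-4.1°) = 2.105 m; N'_2 = 106·cos(-4.1°) = 105.7; c'Δl = 16.21; W sinα = -7.6
Slice 3: Δl = 2.3/cos6.0° = 2.313 m; N'_3 = 200·cos6.0° = 198.9; c'Δl = 17.81; W sinα = 20.9
Slice 4: Δl = 2.7/cos17.8° = 2.836 m; N'_4 = 312·cos17.8° = 297.1; c'Δl = 21.84; W sinα = 95.4
Slice 5: Δl = 2.7/cos31.5° = 3.167 m; N'_5 = 243·cos31.5° = 207.2; c'Δl = 24.38; W sinα = 127.0
Slice 6: Δl = 2.9/cos48.4° = 4.368 m; N'_6 = 120·cos48.4° = 79.7; c'Δl = 33.63; W sinα = 89.7
Σc'Δl = 124.9 kN/m; ΣN' = 910.1 kN/m; ΣW sinα = 320.7 kN/m
Resisting = 124.9 + 910.1·tan23.6° = 124.9 + 397.6 = 522.5 kN/m
FS = 522.5 / 320.7 = 1.629

FS = 1.63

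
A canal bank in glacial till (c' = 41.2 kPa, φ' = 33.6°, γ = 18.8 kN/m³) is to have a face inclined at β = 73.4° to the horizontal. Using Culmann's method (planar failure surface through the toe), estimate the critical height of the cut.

H_c = 30.20 m

Culmann's analysis gives the critical failure plane at α_cr = (β + φ')/2 = (73.4 + 33.6)/2 = 53.5°, and the critical height
H_c = (4c'/γ) · sinβ cosφ' / [1 − cos(β − φ')]
    = (4·41.2/18.8) · sin73.4°·cos33.6° / [1 − cos(39.8°)]
    = 8.766 · 0.9583·0.8329 / [1 − 0.7683]
    = 8.766 · 0.7982 / 0.2317
    = 30.20 m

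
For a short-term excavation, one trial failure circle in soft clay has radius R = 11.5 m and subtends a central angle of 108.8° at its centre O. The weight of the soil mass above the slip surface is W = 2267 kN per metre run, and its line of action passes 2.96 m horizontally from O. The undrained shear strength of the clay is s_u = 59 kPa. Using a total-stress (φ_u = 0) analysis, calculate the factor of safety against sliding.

Taking moments about the centre O, the resisting moment is provided by the undrained shear strength acting along the arc:
Arc length L_a = R·θ = 11.5·(108.8°·π/180) = 11.5·1.8989 = 21.84 m
M_R = s_u·L_a·R = 59·21.84·11.5 = 14816.8 kN·m/m
M_D = W·d = 2267·2.96 = 6710.3 kN·m/m
FS = M_R / M_D = 14816.8 / 6710.3 = 2.208

FS = 2.21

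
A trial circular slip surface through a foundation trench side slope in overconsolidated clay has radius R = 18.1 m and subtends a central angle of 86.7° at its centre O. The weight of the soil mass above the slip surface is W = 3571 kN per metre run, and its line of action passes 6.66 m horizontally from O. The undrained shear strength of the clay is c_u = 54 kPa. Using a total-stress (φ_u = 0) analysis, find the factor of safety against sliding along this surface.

FS = 1.13

Taking moments about the centre O, the resisting moment is provided by the undrained shear strength acting along the arc:
Arc length L_a = R·θ = 18.1·(86.7°·π/180) = 18.1·1.5132 = 27.39 m
M_R = c_u·L_a·R = 54·27.39·18.1 = 26769.9 kN·m/m
M_D = W·d = 3571·6.66 = 23782.9 kN·m/m
FS = M_R / M_D = 26769.9 / 23782.9 = 1.126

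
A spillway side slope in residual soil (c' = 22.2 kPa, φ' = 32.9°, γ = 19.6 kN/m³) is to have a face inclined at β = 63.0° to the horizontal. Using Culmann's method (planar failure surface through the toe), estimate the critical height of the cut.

H_c = 25.13 m

Culmann's analysis gives the critical failure plane at α_cr = (β + φ')/2 = (63.0 + 32.9)/2 = 48.0°, and the critical height
H_c = (4c'/γ) · sinβ cosφ' / [1 − cos(β − φ')]
    = (4·22.2/19.6) · sin63.0°·cos32.9° / [1 − cos(30.1°)]
    = 4.531 · 0.8910·0.8396 / [1 − 0.8652]
    = 4.531 · 0.7481 / 0.1348
    = 25.13 m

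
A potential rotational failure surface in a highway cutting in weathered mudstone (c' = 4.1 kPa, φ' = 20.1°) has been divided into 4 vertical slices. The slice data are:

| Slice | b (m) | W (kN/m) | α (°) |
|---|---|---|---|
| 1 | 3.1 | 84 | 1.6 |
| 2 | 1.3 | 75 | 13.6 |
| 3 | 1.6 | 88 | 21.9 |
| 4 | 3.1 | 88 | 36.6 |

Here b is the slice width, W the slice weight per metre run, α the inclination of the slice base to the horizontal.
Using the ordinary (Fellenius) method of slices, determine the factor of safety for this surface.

FS = 1.47

Ordinary method of slices: FS = Σ[c'·Δl_i + (W_i cosα_i)·tanφ'] / Σ W_i sinα_i, with Δl_i = b_i / cosα_i.
Slice 1: Δl = 3.1/cos1.6° = 3.101 m; N'_1 = 84·cos1.6° = 84.0; c'Δl = 12.71; W sinα = 2.3
Slice 2: Δl = 1.3/cos13.6° = 1.338 m; N'_2 = 75·cos13.6° = 72.9; c'Δl = 5.48; W sinα = 17.6
Slice 3: Δl = 1.6/cos21.9° = 1.724 m; N'_3 = 88·cos21.9° = 81.6; c'Δl = 7.07; W sinα = 32.8
Slice 4: Δl = 3.1/cos36.6° = 3.861 m; N'_4 = 88·cos36.6° = 70.6; c'Δl = 15.83; W sinα = 52.5
Σc'Δl = 41.1 kN/m; ΣN' = 309.2 kN/m; ΣW sinα = 105.3 kN/m
Resisting = 41.1 + 309.2·tan20.1° = 41.1 + 113.1 = 154.2 kN/m
FS = 154.2 / 105.3 = 1.465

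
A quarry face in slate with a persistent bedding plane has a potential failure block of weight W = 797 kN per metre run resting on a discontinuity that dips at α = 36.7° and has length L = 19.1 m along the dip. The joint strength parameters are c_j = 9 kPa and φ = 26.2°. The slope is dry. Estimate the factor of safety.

Resolving the block weight along and normal to the plane and applying the Mohr–Coulomb strength on the joint:
N' = W cosα = 797·cos36.7° = 639.0 kN/m
Driving force T = W sinα = 797·sin36.7° = 476.3 kN/m
Resisting force R = c_j·L + N'·tanφ = 9·19.1 + 639.0·tan26.2° = 171.9 + 314.4 = 486.3 kN/m
FS = R / T = 486.3 / 476.3 = 1.021

FS = 1.02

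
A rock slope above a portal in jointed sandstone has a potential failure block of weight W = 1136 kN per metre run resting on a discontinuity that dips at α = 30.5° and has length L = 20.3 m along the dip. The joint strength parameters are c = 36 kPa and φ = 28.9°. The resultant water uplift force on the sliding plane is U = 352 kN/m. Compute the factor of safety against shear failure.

Resolving the block weight along and normal to the plane and applying the Mohr–Coulomb strength on the joint:
N' = W cosα − U = 1136·cos30.5° − 352 = 626.8 kN/m
Driving force T = W sinα = 1136·sin30.5° = 576.6 kN/m
Resisting force R = c·L + N'·tanφ = 36·20.3 + 626.8·tan28.9° = 730.8 + 346.0 = 1076.8 kN/m
FS = R / T = 1076.8 / 576.6 = 1.868

FS = 1.87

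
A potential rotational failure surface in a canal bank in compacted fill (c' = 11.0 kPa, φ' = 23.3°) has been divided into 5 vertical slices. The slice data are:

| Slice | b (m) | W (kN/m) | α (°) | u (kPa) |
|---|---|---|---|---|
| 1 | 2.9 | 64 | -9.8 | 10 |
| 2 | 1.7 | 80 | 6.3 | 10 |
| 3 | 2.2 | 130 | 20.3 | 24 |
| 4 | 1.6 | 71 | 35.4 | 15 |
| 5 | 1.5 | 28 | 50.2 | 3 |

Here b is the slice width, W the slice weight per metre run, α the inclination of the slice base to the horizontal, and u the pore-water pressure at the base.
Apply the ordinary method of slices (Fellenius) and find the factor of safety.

FS = 2.00

Ordinary method of slices: FS = Σ[c'·Δl_i + (W_i cosα_i − u_i·Δl_i)·tanφ'] / Σ W_i sinα_i, with Δl_i = b_i / cosα_i.
Slice 1: Δl = 2.9/cos(-9.8°) = 2.943 m; N'_1 = 64·cos(-9.8°) − 10·2.943 = 33.6; c'Δl = 32.37; W sinα = -10.9
Slice 2: Δl = 1.7/cos6.3° = 1.710 m; N'_2 = 80·cos6.3° − 10·1.710 = 62.4; c'Δl = 18.81; W sinα = 8.8
Slice 3: Δl = 2.2/cos20.3° = 2.346 m; N'_3 = 130·cos20.3° − 24·2.346 = 65.6; c'Δl = 25.80; W sinα = 45.1
Slice 4: Δl = 1.6/cos35.4° = 1.963 m; N'_4 = 71·cos35.4° − 15·1.963 = 28.4; c'Δl = 21.59; W sinα = 41.1
Slice 5: Δl = 1.5/cos50.2° = 2.343 m; N'_5 = 28·cos50.2° − 3·2.343 = 10.9; c'Δl = 25.78; W sinα = 21.5
Σc'Δl = 124.4 kN/m; ΣN' = 201.0 kN/m; ΣW sinα = 105.6 kN/m
Resisting = 124.4 + 201.0·tan23.3° = 124.4 + 86.6 = 210.9 kN/m
FS = 210.9 / 105.6 = 1.997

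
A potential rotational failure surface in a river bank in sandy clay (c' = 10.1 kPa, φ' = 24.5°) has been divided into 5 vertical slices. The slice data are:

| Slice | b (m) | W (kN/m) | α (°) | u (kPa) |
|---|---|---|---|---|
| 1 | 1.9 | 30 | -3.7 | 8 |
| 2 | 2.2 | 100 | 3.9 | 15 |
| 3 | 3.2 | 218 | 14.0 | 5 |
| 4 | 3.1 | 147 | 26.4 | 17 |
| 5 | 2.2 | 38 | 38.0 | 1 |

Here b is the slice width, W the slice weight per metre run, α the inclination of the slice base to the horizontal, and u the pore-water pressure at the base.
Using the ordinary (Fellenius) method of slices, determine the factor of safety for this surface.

Ordinary method of slices: FS = Σ[c'·Δl_i + (W_i cosα_i − u_i·Δl_i)·tanφ'] / Σ W_i sinα_i, with Δl_i = b_i / cosα_i.
Slice 1: Δl = 1.9/cos(-3.7°) = 1.904 m; N'_1 = 30·cos(-3.7°) − 8·1.904 = 14.7; c'Δl = 19.23; W sinα = -1.9
Slice 2: Δl = 2.2/cos3.9° = 2.205 m; N'_2 = 100·cos3.9° − 15·2.205 = 66.7; c'Δl = 22.27; W sinα = 6.8
Slice 3: Δl = 3.2/cos14.0° = 3.298 m; N'_3 = 218·cos14.0° − 5·3.298 = 195.0; c'Δl = 33.31; W sinα = 52.7
Slice 4: Δl = 3.1/cos26.4° = 3.461 m; N'_4 = 147·cos26.4° − 17·3.461 = 72.8; c'Δl = 34.96; W sinα = 65.4
Slice 5: Δl = 2.2/cos38.0° = 2.792 m; N'_5 = 38·cos38.0° − 1·2.792 = 27.2; c'Δl = 28.20; W sinα = 23.4
Σc'Δl = 138.0 kN/m; ΣN' = 376.4 kN/m; ΣW sinα = 146.4 kN/m
Resisting = 138.0 + 376.4·tan24.5° = 138.0 + 171.5 = 309.5 kN/m
FS = 309.5 / 146.4 = 2.115

FS = 2.11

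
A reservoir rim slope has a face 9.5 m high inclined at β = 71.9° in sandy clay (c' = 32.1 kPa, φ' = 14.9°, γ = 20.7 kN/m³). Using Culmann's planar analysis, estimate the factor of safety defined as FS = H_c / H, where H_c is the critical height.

FS = 1.32

H_c = (4c'/γ) · sinβ cosφ' / [1 − cos(β − φ')]
    = (4·32.1/20.7) · sin71.9°·cos14.9° / [1 − cos57.0°]
    = 6.203 · 0.9186 / 0.4554 = 12.51 m
FS = H_c / H = 12.51 / 9.5 = 1.317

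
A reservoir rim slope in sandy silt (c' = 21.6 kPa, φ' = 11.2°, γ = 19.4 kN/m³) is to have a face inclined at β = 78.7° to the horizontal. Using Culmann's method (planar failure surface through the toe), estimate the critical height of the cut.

Culmann's analysis gives the critical failure plane at α_cr = (β + φ')/2 = (78.7 + 11.2)/2 = 45.0°, and the critical height
H_c = (4c'/γ) · sinβ cosφ' / [1 − cos(β − φ')]
    = (4·21.6/19.4) · sin78.7°·cos11.2° / [1 − cos(67.5°)]
    = 4.454 · 0.9806·0.9810 / [1 − 0.3827]
    = 4.454 · 0.9619 / 0.6173
    = 6.94 m

H_c = 6.94 m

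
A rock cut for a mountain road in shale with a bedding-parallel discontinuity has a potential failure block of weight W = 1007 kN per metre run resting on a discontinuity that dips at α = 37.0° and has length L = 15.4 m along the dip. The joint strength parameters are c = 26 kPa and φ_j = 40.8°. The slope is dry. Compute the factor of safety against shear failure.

Resolving the block weight along and normal to the plane and applying the Mohr–Coulomb strength on the joint:
N' = W cosα = 1007·cos37.0° = 804.2 kN/m
Driving force T = W sinα = 1007·sin37.0° = 606.0 kN/m
Resisting force R = c·L + N'·tanφ_j = 26·15.4 + 804.2·tan40.8° = 400.4 + 694.2 = 1094.6 kN/m
FS = R / T = 1094.6 / 606.0 = 1.806

FS = 1.81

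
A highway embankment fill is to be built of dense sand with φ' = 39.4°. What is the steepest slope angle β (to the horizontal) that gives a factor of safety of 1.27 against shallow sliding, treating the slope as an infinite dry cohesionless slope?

β = 32.9°

For an infinite dry cohesionless slope FS = tanφ'/tanβ, so tanβ = tanφ' / FS.
tanβ = tan39.4° / 1.27 = 0.8214 / 1.27 = 0.6468
β = arctan(0.6468) = 32.89°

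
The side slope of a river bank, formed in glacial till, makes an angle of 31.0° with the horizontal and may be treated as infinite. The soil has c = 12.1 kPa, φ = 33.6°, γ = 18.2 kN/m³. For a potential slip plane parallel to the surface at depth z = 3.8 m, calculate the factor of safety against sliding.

FS = 1.50

For an infinite slope with a slip plane parallel to the surface (no pore pressure): FS = [c + γz cos²β tanφ] / [γz sinβ cosβ].
γz = 18.2·3.8 = 69.16 kN/m²
Numerator = 12.1 + 69.16·cos²31.0°·tan33.6° = 12.1 + 69.16·0.7347·0.6644 = 45.861 kPa
Denominator = 69.16·sin31.0°·cos31.0° = 69.16·0.5150·0.8572 = 30.532 kPa
FS = 45.861 / 30.532 = 1.502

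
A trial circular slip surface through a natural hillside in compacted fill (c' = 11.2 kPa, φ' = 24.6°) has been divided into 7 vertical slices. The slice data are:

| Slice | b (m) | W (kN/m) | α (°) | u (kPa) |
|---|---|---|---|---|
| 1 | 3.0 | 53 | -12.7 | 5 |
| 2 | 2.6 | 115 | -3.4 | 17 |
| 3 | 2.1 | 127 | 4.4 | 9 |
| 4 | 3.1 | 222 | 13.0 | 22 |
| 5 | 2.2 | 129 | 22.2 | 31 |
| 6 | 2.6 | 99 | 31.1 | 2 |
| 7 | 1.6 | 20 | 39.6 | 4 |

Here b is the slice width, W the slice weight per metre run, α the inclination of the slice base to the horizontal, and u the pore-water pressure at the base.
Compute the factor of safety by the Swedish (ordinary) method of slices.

Ordinary method of slices: FS = Σ[c'·Δl_i + (W_i cosα_i − u_i·Δl_i)·tanφ'] / Σ W_i sinα_i, with Δl_i = b_i / cosα_i.
Slice 1: Δl = 3.0/cos(-12.7°) = 3.075 m; N'_1 = 53·cos(-12.7°) − 5·3.075 = 36.3; c'Δl = 34.44; W sinα = -11.7
Slice 2: Δl = 2.6/cos(-3.4°) = 2.605 m; N'_2 = 115·cos(-3.4°) − 17·2.605 = 70.5; c'Δl = 29.17; W sinα = -6.8
Slice 3: Δl = 2.1/cos4.4° = 2.106 m; N'_3 = 127·cos4.4° − 9·2.106 = 107.7; c'Δl = 23.59; W sinα = 9.7
Slice 4: Δl = 3.1/cos13.0° = 3.182 m; N'_4 = 222·cos13.0° − 22·3.182 = 146.3; c'Δl = 35.63; W sinα = 49.9
Slice 5: Δl = 2.2/cos22.2° = 2.376 m; N'_5 = 129·cos22.2° − 31·2.376 = 45.8; c'Δl = 26.61; W sinα = 48.7
Slice 6: Δl = 2.6/cos31.1° = 3.036 m; N'_6 = 99·cos31.1° − 2·3.036 = 78.7; c'Δl = 34.01; W sinα = 51.1
Slice 7: Δl = 1.6/cos39.6° = 2.077 m; N'_7 = 20·cos39.6° − 4·2.077 = 7.1; c'Δl = 23.26; W sinα = 12.7
Σc'Δl = 206.7 kN/m; ΣN' = 492.4 kN/m; ΣW sinα = 153.8 kN/m
Resisting = 206.7 + 492.4·tan24.6° = 206.7 + 225.4 = 432.2 kN/m
FS = 432.2 / 153.8 = 2.809

FS = 2.81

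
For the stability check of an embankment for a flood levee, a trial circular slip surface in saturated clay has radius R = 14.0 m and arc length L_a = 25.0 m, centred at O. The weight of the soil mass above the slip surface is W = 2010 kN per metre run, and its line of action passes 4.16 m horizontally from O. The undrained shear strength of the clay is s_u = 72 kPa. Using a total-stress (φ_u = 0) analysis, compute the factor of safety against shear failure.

FS = 3.01

Taking moments about the centre O, the resisting moment is provided by the undrained shear strength acting along the arc:
M_R = s_u·L_a·R = 72·25.00·14.0 = 25200.0 kN·m/m
M_D = W·d = 2010·4.16 = 8361.6 kN·m/m
FS = M_R / M_D = 25200.0 / 8361.6 = 3.014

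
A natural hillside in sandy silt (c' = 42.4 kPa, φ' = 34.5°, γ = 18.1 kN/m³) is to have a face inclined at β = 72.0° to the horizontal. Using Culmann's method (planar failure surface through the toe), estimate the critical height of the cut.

H_c = 35.54 m

Culmann's analysis gives the critical failure plane at α_cr = (β + φ')/2 = (72.0 + 34.5)/2 = 53.2°, and the critical height
H_c = (4c'/γ) · sinβ cosφ' / [1 − cos(β − φ')]
    = (4·42.4/18.1) · sin72.0°·cos34.5° / [1 − cos(37.5°)]
    = 9.370 · 0.9511·0.8241 / [1 − 0.7934]
    = 9.370 · 0.7838 / 0.2066
    = 35.54 m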